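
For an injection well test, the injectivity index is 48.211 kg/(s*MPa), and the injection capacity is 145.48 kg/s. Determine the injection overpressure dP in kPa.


dP = mdot * 1000 / II
dP = 145.48 * 1000 / 48.211
dP = 3017.6 kPa


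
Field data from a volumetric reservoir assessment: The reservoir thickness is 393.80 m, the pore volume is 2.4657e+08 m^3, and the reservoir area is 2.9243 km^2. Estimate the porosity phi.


phi = Vp / (A * 1e6 * hr)
phi = 2.4657e+08 / (2.9243 * 1e6 * 393.80)
phi = 0.21411


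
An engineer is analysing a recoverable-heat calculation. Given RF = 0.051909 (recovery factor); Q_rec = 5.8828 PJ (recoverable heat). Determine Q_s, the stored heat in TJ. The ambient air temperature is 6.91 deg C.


Q_s = Q_rec / RF
Q_s = 5.8828 / 0.051909
Q_s = 113.3291 PJ
Convert: 113.3291 PJ * 1000.0 = 1.1333e+05 TJ
Q_s = 1.1333e+05 TJ


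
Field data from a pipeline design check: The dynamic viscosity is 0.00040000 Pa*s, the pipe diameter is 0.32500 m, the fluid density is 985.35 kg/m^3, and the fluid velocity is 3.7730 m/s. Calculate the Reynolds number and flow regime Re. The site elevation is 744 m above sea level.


Step 1: Re = rho*vel*D/mu = 985.35*3.773*0.325/0.0004 = 3.0207e+06
Step 2: Re = 3.0207e+06 > 4000, so flow is turbulent.
Re = 3.0207e+06 (turbulent)


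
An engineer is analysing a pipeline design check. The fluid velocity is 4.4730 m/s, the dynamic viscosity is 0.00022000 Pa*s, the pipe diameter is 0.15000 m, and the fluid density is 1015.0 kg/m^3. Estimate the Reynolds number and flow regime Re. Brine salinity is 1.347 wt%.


Step 1: Re = rho*vel*D/mu = 1015.0*4.473*0.15/0.00022 = 3.0955e+06
Step 2: Re = 3.0955e+06 > 4000, so flow is turbulent.
Re = 3.0955e+06 (turbulent)


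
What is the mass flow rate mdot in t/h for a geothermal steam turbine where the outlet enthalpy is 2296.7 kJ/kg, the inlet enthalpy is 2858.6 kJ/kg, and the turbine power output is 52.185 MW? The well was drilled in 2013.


mdot = P * 1000 / (h_in - h_out)
mdot = 52.185 * 1000 / (2858.6 - 2296.7)
mdot = 92.87240 kg/s
Convert: 92.87240 kg/s * 3.6 = 334.34 t/h
mdot = 334.34 t/h


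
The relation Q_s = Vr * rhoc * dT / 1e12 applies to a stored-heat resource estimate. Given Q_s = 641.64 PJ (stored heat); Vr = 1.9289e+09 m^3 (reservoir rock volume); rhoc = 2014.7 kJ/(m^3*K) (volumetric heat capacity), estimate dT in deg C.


dT = Q_s * 1e12 / (Vr * rhoc)
dT = 641.64 * 1e12 / (1.9289e+09 * 2014.7)
dT = 165.1092 K
Convert (temperature difference, 1 K = 1 deg C): 165.1092 K = 165.1092 deg C
dT = 165.11 deg C


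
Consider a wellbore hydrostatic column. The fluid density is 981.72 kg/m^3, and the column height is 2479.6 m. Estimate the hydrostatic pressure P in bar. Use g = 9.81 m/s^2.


P = rho * g * h / 1e6
P = 981.72 * 9.81 * 2479.6 / 1e6
P = 23.88022 MPa
Convert: 23.88022 MPa * 10.0 = 238.80 bar
P = 238.80 bar


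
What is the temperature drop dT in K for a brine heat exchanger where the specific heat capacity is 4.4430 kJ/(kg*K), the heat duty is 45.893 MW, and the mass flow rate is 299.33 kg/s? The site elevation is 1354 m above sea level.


dT = Q * 1000 / (mdot * cp)
dT = 45.893 * 1000 / (299.33 * 4.4430)
dT = 34.508 K


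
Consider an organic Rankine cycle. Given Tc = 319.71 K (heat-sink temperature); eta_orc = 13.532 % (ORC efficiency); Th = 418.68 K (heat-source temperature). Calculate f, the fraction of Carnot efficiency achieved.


f = (eta_orc/100) / (1 - Tc/Th)
f = (13.532/100) / (1 - 319.71/418.68)
f = 0.57245


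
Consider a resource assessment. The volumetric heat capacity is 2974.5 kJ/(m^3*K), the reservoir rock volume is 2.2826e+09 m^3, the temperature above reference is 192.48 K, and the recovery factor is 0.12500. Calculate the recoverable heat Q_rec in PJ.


Step 1: Q_s = Vr*rhoc*dT/1e12 = 2.2826e+09*2974.5*192.48/1e12 = 1306.861 PJ
Step 2: Q_rec = Q_s * RF = 1306.861 * 0.125 = 163.36 PJ
Q_rec = 163.36 PJ


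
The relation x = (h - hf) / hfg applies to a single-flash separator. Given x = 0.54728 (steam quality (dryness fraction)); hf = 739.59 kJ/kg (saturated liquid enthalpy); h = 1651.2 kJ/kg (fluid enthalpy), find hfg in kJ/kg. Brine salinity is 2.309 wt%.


hfg = (h - hf) / x
hfg = (1651.2 - 739.59) / 0.54728
hfg = 1665.7 kJ/kg


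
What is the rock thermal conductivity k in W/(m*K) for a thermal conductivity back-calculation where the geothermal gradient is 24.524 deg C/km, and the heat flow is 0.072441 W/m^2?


k = q / (grad / 1000)
k = 0.072441 / (24.524 / 1000)
k = 2.9539 W/(m*K)


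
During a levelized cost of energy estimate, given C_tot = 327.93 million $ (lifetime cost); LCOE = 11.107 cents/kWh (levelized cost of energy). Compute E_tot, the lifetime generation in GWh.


E_tot = C_tot / LCOE * 100
E_tot = 327.93 / 11.107 * 100
E_tot = 2952.5 GWh


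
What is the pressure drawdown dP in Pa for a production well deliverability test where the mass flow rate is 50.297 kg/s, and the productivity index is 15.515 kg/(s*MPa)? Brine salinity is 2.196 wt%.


dP = mdot * 1000 / PI
dP = 50.297 * 1000 / 15.515
dP = 3241.830 kPa
Convert: 3241.830 kPa * 1000.0 = 3.2418e+06 Pa
dP = 3.2418e+06 Pa


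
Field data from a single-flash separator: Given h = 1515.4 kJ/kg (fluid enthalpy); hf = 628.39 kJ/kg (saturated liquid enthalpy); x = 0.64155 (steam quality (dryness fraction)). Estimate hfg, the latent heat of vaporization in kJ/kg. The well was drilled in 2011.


hfg = (h - hf) / x
hfg = (1515.4 - 628.39) / 0.64155
hfg = 1382.6 kJ/kg


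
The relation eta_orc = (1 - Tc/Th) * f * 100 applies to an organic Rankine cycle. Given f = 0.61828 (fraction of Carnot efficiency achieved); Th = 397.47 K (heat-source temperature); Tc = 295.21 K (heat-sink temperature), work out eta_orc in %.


eta_orc = (1 - Tc/Th) * f * 100
eta_orc = (1 - 295.21/397.47) * 0.61828 * 100
eta_orc = 15.907 %


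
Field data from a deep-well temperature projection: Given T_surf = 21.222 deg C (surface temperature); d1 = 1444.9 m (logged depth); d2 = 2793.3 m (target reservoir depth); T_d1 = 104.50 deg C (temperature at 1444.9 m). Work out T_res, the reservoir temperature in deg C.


Step 1: grad = (T_d1 - T_surf)/d1 * 1000 = (104.5 - 21.222)/1444.9 * 1000 = 57.63582 deg C/km
Step 2: T_res = T_surf + grad*d2/1000 = 21.222 + 57.63582*2793.3/1000 = 182.22 deg C
T_res = 182.22 deg C


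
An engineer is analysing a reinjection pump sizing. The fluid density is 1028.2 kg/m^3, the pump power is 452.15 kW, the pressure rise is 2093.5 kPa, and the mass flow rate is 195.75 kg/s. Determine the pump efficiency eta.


eta = mdot * dP / (rho * P_pump)
eta = 195.75 * 2093.5 / (1028.2 * 452.15)
eta = 0.88148


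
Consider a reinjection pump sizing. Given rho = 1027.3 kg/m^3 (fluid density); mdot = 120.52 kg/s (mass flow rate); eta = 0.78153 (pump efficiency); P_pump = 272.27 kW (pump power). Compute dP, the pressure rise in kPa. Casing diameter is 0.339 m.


dP = P_pump * rho * eta / mdot
dP = 272.27 * 1027.3 * 0.78153 / 120.52
dP = 1813.8 kPa


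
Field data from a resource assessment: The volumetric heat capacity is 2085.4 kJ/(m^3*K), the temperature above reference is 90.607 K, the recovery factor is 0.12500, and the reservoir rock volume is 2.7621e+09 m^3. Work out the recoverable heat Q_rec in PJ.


Step 1: Q_s = Vr*rhoc*dT/1e12 = 2.7621e+09*2085.4*90.607/1e12 = 521.9039 PJ
Step 2: Q_rec = Q_s * RF = 521.9039 * 0.125 = 65.238 PJ
Q_rec = 65.238 PJ


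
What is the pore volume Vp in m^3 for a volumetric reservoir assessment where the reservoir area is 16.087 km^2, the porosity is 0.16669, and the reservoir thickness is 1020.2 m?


Vp = A * 1e6 * hr * phi
Vp = 16.087 * 1e6 * 1020.2 * 0.16669
Vp = 2.7357e+09 m^3


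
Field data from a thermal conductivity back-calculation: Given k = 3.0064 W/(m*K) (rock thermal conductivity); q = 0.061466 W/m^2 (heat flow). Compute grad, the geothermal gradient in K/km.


grad = q / k * 1000
grad = 0.061466 / 3.0064 * 1000
grad = 20.44505 deg C/km
Convert: 20.44505 deg C/km * 1.0 = 20.445 K/km
grad = 20.445 K/km


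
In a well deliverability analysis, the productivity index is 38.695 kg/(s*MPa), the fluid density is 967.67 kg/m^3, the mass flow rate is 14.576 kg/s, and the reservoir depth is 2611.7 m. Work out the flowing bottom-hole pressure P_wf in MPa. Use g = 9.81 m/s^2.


Step 1: P_i = rho*g*h/1e6 = 967.67*9.81*2611.7/1e6 = 24.79246 MPa
Step 2: P_wf = P_i - mdot/PI = 24.79246 - 14.576/38.695 = 24.416 MPa
P_wf = 24.416 MPa


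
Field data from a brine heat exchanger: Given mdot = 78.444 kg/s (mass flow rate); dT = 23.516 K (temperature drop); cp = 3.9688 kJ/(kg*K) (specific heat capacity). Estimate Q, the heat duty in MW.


Q = mdot * cp * dT / 1000
Q = 78.444 * 3.9688 * 23.516 / 1000
Q = 7.3212 MW


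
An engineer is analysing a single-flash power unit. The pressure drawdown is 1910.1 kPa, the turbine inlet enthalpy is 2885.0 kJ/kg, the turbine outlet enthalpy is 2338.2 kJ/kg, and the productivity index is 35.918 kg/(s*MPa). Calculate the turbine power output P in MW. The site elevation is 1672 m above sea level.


Step 1: mdot = PI * dP / 1000 = 35.918 * 1910.1 / 1000 = 68.60697 kg/s
Step 2: P = mdot*(h_in - h_out)/1000 = 68.60697*(2885.0 - 2338.2)/1000 = 37.514 MW
P = 37.514 MW


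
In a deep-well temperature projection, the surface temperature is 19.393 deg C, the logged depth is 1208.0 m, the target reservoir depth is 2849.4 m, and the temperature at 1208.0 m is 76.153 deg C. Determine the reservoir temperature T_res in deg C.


Step 1: grad = (T_d1 - T_surf)/d1 * 1000 = (76.153 - 19.393)/1208.0 * 1000 = 46.98675 deg C/km
Step 2: T_res = T_surf + grad*d2/1000 = 19.393 + 46.98675*2849.4/1000 = 153.28 deg C
T_res = 153.28 deg C


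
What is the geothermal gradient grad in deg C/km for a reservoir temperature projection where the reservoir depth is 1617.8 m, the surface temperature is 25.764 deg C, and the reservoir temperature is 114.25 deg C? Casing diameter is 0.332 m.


grad = (T_res - T_surf) / d * 1000
grad = (114.25 - 25.764) / 1617.8 * 1000
grad = 54.695 deg C/km


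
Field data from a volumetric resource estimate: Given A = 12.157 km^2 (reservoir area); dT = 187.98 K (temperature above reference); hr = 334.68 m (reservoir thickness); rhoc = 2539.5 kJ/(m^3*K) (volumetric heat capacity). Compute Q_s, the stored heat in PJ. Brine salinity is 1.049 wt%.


Step 1: Vr = A*1e6*hr = 12.157*1e6*334.68 = 4.068705e+09 m^3
Step 2: Q_s = Vr*rhoc*dT/1e12 = 4.068705e+09*2539.5*187.98/1e12 = 1942.3 PJ
Q_s = 1942.3 PJ


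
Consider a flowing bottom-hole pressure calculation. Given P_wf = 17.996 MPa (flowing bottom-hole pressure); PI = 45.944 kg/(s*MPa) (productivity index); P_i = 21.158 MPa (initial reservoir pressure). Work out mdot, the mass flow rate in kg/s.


mdot = (P_i - P_wf) * PI
mdot = (21.158 - 17.996) * 45.944
mdot = 145.27 kg/s


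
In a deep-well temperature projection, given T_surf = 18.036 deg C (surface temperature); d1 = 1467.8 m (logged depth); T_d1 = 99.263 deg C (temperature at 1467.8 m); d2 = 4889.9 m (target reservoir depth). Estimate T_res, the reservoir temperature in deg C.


Step 1: grad = (T_d1 - T_surf)/d1 * 1000 = (99.263 - 18.036)/1467.8 * 1000 = 55.33928 deg C/km
Step 2: T_res = T_surf + grad*d2/1000 = 18.036 + 55.33928*4889.9/1000 = 288.64 deg C
T_res = 288.64 deg C


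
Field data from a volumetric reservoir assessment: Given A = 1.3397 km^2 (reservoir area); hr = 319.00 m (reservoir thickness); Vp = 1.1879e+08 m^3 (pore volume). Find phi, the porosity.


phi = Vp / (A * 1e6 * hr)
phi = 1.1879e+08 / (1.3397 * 1e6 * 319.00)
phi = 0.27796


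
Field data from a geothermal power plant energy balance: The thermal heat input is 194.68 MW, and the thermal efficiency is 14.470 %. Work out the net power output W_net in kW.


W_net = eta / 100 * Q_in
W_net = 14.470 / 100 * 194.68
W_net = 28.17020 MW
Convert: 28.17020 MW * 1000.0 = 28170 kW
W_net = 28170 kW


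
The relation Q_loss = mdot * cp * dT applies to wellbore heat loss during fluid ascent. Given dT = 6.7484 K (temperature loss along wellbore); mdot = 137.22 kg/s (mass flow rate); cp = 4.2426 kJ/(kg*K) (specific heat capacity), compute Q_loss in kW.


Q_loss = mdot * cp * dT
Q_loss = 137.22 * 4.2426 * 6.7484
Q_loss = 3928.7 kW


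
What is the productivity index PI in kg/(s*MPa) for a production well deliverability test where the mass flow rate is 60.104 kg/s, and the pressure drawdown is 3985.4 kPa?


PI = mdot * 1000 / dP
PI = 60.104 * 1000 / 3985.4
PI = 15.081 kg/(s*MPa)


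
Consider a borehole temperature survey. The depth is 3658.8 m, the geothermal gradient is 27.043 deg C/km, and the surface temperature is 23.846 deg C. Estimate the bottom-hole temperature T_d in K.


T_d = T_surf + grad * d / 1000
T_d = 23.846 + 27.043 * 3658.8 / 1000
T_d = 122.7909 deg C
Convert to K: 122.7909 + 273.15 = 395.94 K
T_d = 395.94 K


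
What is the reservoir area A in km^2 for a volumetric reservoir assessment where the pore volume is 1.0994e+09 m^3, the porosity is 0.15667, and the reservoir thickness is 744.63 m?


A = Vp / (1e6 * hr * phi)
A = 1.0994e+09 / (1e6 * 744.63 * 0.15667)
A = 9.4239 km^2


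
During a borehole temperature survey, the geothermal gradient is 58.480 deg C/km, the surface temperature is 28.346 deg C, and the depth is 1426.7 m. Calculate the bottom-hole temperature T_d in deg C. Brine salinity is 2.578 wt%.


T_d = T_surf + grad * d / 1000
T_d = 28.346 + 58.480 * 1426.7 / 1000
T_d = 111.78 deg C


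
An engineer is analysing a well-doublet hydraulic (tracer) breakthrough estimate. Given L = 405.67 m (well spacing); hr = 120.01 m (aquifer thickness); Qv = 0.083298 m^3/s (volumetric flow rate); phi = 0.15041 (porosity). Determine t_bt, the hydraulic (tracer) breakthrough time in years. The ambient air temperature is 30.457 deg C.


t_bt = pi * hr * phi * L^2 / (3 * Qv) / (365.25*86400)
t_bt = pi * 120.01 * 0.15041 * 405.67^2 / (3 * 0.083298) / (365.25*86400)
t_bt = 1.1834 years


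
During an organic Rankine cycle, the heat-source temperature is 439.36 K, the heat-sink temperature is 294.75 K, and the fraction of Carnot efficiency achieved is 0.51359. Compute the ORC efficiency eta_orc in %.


eta_orc = (1 - Tc/Th) * f * 100
eta_orc = (1 - 294.75/439.36) * 0.51359 * 100
eta_orc = 16.904 %


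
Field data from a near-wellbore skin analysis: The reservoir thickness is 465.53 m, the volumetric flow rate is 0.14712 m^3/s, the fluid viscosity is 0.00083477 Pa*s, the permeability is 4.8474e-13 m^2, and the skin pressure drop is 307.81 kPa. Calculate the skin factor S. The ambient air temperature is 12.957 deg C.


S = dP_s * 1000 * 2*pi*k*hr / (q*mu)
S = 307.81 * 1000 * 2*pi*4.8474e-13*465.53 / (0.14712*0.00083477)
S = 3.5537


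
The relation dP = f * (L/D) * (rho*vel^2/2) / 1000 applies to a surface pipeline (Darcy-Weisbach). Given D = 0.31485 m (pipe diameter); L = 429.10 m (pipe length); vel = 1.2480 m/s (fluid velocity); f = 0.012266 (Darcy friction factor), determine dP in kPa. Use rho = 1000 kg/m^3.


dP = f * (L/D) * (rho*vel^2/2) / 1000
dP = 0.012266 * (429.10/0.31485) * (1000*1.2480^2/2) / 1000
dP = 13.018 kPa


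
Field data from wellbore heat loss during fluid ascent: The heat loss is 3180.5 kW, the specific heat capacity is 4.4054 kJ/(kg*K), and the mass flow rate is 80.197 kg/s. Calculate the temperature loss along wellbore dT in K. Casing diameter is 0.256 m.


dT = Q_loss / (mdot * cp)
dT = 3180.5 / (80.197 * 4.4054)
dT = 9.0023 K


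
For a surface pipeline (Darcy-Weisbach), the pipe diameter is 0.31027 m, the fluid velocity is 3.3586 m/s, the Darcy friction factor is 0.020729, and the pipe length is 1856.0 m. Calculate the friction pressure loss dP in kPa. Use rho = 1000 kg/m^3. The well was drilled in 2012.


dP = f * (L/D) * (rho*vel^2/2) / 1000
dP = 0.020729 * (1856.0/0.31027) * (1000*3.3586^2/2) / 1000
dP = 699.36 kPa


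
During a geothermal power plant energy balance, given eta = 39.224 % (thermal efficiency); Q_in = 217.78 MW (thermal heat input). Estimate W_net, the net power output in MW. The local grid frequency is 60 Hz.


W_net = eta / 100 * Q_in
W_net = 39.224 / 100 * 217.78
W_net = 85.422 MW


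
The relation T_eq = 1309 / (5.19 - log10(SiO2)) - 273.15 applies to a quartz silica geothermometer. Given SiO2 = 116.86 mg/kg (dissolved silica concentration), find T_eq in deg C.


T_eq = 1309 / (5.19 - log10(SiO2)) - 273.15
T_eq = 1309 / (5.19 - log10(116.86)) - 273.15
T_eq = 146.09 deg C


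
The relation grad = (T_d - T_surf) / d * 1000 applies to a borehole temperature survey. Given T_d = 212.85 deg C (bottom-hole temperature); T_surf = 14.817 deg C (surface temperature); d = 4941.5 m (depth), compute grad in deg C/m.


grad = (T_d - T_surf) / d * 1000
grad = (212.85 - 14.817) / 4941.5 * 1000
grad = 40.07548 deg C/km
Convert: 40.07548 deg C/km * 0.001 = 0.040075 deg C/m
grad = 0.040075 deg C/m


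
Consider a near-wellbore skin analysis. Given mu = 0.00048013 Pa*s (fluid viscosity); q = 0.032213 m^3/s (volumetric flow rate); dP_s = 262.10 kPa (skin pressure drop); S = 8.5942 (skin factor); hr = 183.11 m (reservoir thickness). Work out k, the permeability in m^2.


k = S*q*mu / (2*pi*dP_s*1000*hr)
k = 8.5942*0.032213*0.00048013 / (2*pi*262.10*1000*183.11)
k = 4.4079e-13 m^2


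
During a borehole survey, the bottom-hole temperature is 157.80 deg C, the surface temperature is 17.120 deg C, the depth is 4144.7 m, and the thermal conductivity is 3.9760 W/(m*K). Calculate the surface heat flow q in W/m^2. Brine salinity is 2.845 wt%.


Step 1: grad = (T_d - T_surf)/d * 1000 = (157.8 - 17.12)/4144.7 * 1000 = 33.94214 deg C/km
Step 2: q = k * grad / 1000 = 3.976 * 33.94214 / 1000 = 0.13495 W/m^2
q = 0.13495 W/m^2


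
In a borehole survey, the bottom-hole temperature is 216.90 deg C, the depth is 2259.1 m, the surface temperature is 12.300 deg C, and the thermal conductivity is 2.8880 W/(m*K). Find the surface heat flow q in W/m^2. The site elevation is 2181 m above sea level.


Step 1: grad = (T_d - T_surf)/d * 1000 = (216.9 - 12.3)/2259.1 * 1000 = 90.56704 deg C/km
Step 2: q = k * grad / 1000 = 2.888 * 90.56704 / 1000 = 0.26156 W/m^2
q = 0.26156 W/m^2


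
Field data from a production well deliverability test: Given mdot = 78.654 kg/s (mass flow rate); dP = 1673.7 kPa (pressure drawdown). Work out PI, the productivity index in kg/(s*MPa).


PI = mdot * 1000 / dP
PI = 78.654 * 1000 / 1673.7
PI = 46.994 kg/(s*MPa)


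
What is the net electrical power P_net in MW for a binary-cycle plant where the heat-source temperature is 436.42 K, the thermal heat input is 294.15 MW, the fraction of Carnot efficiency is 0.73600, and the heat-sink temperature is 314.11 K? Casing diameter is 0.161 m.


Step 1: eta = (1 - Tc/Th)*f = (1 - 314.11/436.42)*0.736 = 0.2062696
Step 2: P_net = eta * Q_in = 0.2062696 * 294.15 = 60.674 MW
P_net = 60.674 MW


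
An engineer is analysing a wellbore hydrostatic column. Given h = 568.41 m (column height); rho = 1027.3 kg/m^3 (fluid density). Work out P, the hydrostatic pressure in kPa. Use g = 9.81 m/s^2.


P = rho * g * h / 1e6
P = 1027.3 * 9.81 * 568.41 / 1e6
P = 5.728330 MPa
Convert: 5.728330 MPa * 1000.0 = 5728.3 kPa
P = 5728.3 kPa


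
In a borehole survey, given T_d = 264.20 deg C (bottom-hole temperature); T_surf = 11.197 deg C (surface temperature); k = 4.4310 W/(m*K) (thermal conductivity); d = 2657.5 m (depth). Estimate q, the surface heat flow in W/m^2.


Step 1: grad = (T_d - T_surf)/d * 1000 = (264.2 - 11.197)/2657.5 * 1000 = 95.20339 deg C/km
Step 2: q = k * grad / 1000 = 4.431 * 95.20339 / 1000 = 0.42185 W/m^2
q = 0.42185 W/m^2


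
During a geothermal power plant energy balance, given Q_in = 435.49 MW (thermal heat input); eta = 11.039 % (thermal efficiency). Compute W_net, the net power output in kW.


W_net = eta / 100 * Q_in
W_net = 11.039 / 100 * 435.49
W_net = 48.07374 MW
Convert: 48.07374 MW * 1000.0 = 48074 kW
W_net = 48074 kW


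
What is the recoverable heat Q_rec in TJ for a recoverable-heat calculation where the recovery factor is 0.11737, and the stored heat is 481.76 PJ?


Q_rec = Q_s * RF
Q_rec = 481.76 * 0.11737
Q_rec = 56.54417 PJ
Convert: 56.54417 PJ * 1000.0 = 56544 TJ
Q_rec = 56544 TJ


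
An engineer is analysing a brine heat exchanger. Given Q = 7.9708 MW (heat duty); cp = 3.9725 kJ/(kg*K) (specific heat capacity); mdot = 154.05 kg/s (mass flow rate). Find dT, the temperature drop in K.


dT = Q * 1000 / (mdot * cp)
dT = 7.9708 * 1000 / (154.05 * 3.9725)
dT = 13.025 K


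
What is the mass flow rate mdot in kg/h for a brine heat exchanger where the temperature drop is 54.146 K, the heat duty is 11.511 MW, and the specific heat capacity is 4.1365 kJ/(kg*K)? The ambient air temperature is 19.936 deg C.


mdot = Q * 1000 / (cp * dT)
mdot = 11.511 * 1000 / (4.1365 * 54.146)
mdot = 51.39415 kg/s
Convert: 51.39415 kg/s * 3600.0 = 1.8502e+05 kg/h
mdot = 1.8502e+05 kg/h


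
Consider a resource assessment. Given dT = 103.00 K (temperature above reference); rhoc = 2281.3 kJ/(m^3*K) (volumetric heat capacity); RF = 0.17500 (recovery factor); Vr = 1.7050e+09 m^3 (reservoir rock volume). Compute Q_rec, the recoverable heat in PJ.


Step 1: Q_s = Vr*rhoc*dT/1e12 = 1.7050e+09*2281.3*103.0/1e12 = 400.6305 PJ
Step 2: Q_rec = Q_s * RF = 400.6305 * 0.175 = 70.110 PJ
Q_rec = 70.110 PJ


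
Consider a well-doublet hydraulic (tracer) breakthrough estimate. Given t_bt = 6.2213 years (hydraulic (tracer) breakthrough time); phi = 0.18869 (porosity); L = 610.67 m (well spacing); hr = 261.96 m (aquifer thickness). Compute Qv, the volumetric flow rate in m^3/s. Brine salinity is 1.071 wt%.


Qv = pi*hr*phi*L^2 / (3*t_bt*365.25*86400)
Qv = pi*261.96*0.18869*610.67^2 / (3*6.2213*365.25*86400)
Qv = 0.098320 m^3/s


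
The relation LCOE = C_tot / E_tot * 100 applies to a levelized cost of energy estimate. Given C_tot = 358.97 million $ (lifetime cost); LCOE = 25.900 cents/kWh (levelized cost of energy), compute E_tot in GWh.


E_tot = C_tot / LCOE * 100
E_tot = 358.97 / 25.900 * 100
E_tot = 1386.0 GWh


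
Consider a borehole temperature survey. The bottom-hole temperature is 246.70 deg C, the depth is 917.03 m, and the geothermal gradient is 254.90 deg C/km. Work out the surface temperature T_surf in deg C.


T_surf = T_d - grad * d / 1000
T_surf = 246.70 - 254.90 * 917.03 / 1000
T_surf = 12.949 deg C


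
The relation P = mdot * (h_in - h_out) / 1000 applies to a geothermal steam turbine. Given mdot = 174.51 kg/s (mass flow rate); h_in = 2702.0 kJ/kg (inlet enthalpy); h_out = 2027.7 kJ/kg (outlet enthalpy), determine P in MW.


P = mdot * (h_in - h_out) / 1000
P = 174.51 * (2702.0 - 2027.7) / 1000
P = 117.67 MW


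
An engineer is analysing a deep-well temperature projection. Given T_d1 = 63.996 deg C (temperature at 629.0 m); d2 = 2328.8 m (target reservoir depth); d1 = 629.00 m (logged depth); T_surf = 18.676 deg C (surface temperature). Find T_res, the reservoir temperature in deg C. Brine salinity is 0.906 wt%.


Step 1: grad = (T_d1 - T_surf)/d1 * 1000 = (63.996 - 18.676)/629.0 * 1000 = 72.05087 deg C/km
Step 2: T_res = T_surf + grad*d2/1000 = 18.676 + 72.05087*2328.8/1000 = 186.47 deg C
T_res = 186.47 deg C


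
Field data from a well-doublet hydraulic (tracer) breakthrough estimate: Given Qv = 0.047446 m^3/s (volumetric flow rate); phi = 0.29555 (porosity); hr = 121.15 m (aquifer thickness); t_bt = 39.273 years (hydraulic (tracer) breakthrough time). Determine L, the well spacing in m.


L = sqrt(t_bt*365.25*86400*3*Qv / (pi*hr*phi))
L = sqrt(39.273*365.25*86400*3*0.047446 / (pi*121.15*0.29555))
L = 1252.3 m


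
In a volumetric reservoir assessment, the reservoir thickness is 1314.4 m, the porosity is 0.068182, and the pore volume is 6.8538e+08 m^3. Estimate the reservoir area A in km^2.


A = Vp / (1e6 * hr * phi)
A = 6.8538e+08 / (1e6 * 1314.4 * 0.068182)
A = 7.6478 km^2


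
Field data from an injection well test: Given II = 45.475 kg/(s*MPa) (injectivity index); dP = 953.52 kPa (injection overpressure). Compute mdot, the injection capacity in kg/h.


mdot = II * dP / 1000
mdot = 45.475 * 953.52 / 1000
mdot = 43.36132 kg/s
Convert: 43.36132 kg/s * 3600.0 = 1.5610e+05 kg/h
mdot = 1.5610e+05 kg/h


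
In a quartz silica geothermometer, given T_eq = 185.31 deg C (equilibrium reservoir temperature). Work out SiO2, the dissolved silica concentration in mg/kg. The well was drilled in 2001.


SiO2 = 10^(5.19 - 1309/(T_eq + 273.15))
SiO2 = 10^(5.19 - 1309/(185.31 + 273.15))
SiO2 = 216.17 mg/kg


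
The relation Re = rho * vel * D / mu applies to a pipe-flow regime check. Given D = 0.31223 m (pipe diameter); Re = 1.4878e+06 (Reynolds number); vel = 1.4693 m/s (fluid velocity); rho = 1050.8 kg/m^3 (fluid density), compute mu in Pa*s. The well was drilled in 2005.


mu = rho * vel * D / Re
mu = 1050.8 * 1.4693 * 0.31223 / 1.4878e+06
mu = 0.00032401 Pa*s


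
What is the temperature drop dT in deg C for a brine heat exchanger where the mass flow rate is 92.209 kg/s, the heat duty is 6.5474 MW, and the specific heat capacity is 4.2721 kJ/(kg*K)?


dT = Q * 1000 / (mdot * cp)
dT = 6.5474 * 1000 / (92.209 * 4.2721)
dT = 16.62089 K
Convert (temperature difference, 1 K = 1 deg C): 16.62089 K = 16.62089 deg C
dT = 16.621 deg C


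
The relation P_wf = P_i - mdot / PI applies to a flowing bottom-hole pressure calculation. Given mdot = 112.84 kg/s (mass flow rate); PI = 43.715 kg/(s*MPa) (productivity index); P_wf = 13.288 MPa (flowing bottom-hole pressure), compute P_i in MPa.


P_i = P_wf + mdot / PI
P_i = 13.288 + 112.84 / 43.715
P_i = 15.869 MPa


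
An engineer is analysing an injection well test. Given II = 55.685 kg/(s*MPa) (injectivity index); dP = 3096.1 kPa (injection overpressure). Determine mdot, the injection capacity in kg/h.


mdot = II * dP / 1000
mdot = 55.685 * 3096.1 / 1000
mdot = 172.4063 kg/s
Convert: 172.4063 kg/s * 3600.0 = 6.2066e+05 kg/h
mdot = 6.2066e+05 kg/h


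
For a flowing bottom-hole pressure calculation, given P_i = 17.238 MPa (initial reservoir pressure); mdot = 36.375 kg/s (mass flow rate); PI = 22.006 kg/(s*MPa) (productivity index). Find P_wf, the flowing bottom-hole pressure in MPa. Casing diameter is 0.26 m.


P_wf = P_i - mdot / PI
P_wf = 17.238 - 36.375 / 22.006
P_wf = 15.585 MPa


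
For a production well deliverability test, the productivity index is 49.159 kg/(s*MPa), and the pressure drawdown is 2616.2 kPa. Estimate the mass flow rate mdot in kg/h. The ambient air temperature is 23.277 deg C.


mdot = PI * dP / 1000
mdot = 49.159 * 2616.2 / 1000
mdot = 128.6098 kg/s
Convert: 128.6098 kg/s * 3600.0 = 4.6300e+05 kg/h
mdot = 4.6300e+05 kg/h


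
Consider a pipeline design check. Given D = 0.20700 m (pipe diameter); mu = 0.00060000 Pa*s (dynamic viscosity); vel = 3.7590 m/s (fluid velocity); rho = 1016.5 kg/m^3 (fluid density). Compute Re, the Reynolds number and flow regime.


Step 1: Re = rho*vel*D/mu = 1016.5*3.759*0.207/0.0006 = 1.3183e+06
Step 2: Re = 1.3183e+06 > 4000, so flow is turbulent.
Re = 1.3183e+06 (turbulent)


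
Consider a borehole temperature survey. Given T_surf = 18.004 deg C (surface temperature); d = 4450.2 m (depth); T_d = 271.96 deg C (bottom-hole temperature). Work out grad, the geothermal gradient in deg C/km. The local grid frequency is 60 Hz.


grad = (T_d - T_surf) / d * 1000
grad = (271.96 - 18.004) / 4450.2 * 1000
grad = 57.066 deg C/km


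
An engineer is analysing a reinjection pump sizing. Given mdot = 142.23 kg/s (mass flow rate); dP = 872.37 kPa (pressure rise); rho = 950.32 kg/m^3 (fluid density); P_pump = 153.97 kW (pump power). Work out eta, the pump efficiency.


eta = mdot * dP / (rho * P_pump)
eta = 142.23 * 872.37 / (950.32 * 153.97)
eta = 0.84798


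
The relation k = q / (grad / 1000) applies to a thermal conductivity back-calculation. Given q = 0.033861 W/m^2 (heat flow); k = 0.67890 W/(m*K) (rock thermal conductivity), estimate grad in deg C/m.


grad = q / k * 1000
grad = 0.033861 / 0.67890 * 1000
grad = 49.87627 deg C/km
Convert: 49.87627 deg C/km * 0.001 = 0.049876 deg C/m
grad = 0.049876 deg C/m


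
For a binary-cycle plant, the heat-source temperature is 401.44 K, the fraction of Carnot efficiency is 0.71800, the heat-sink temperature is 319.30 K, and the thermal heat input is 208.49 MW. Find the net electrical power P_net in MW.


Step 1: eta = (1 - Tc/Th)*f = (1 - 319.3/401.44)*0.718 = 0.1469124
Step 2: P_net = eta * Q_in = 0.1469124 * 208.49 = 30.630 MW
P_net = 30.630 MW


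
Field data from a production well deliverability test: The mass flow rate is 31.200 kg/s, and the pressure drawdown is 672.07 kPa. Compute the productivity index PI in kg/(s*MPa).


PI = mdot * 1000 / dP
PI = 31.200 * 1000 / 672.07
PI = 46.424 kg/(s*MPa)


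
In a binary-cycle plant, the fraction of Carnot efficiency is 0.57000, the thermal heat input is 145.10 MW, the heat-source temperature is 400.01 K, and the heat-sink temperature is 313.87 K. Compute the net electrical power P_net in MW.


Step 1: eta = (1 - Tc/Th)*f = (1 - 313.87/400.01)*0.57 = 0.1227464
Step 2: P_net = eta * Q_in = 0.1227464 * 145.1 = 17.811 MW
P_net = 17.811 MW


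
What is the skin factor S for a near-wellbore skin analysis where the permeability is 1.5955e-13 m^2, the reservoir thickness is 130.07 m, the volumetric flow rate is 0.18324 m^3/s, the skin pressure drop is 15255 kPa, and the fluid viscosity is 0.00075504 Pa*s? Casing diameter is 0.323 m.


S = dP_s * 1000 * 2*pi*k*hr / (q*mu)
S = 15255 * 1000 * 2*pi*1.5955e-13*130.07 / (0.18324*0.00075504)
S = 14.377


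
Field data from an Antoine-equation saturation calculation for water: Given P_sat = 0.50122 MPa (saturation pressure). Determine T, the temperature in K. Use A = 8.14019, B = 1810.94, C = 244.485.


T = B / (A - log10(P_sat * 760 / 0.101325)) - C
T = 1810.94 / (8.14019 - log10(0.50122 * 760 / 0.101325)) - 244.485
T = 152.2104 deg C
Convert to K: 152.2104 + 273.15 = 425.36 K
T = 425.36 K


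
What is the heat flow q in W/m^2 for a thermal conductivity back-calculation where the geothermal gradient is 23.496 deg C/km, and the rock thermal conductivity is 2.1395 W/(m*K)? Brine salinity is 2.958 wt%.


q = k * grad / 1000
q = 2.1395 * 23.496 / 1000
q = 0.050270 W/m^2


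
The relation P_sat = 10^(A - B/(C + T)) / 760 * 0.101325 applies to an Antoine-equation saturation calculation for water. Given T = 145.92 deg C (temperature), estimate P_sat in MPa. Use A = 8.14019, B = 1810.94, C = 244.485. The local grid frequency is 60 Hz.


P_sat = 10^(A - B/(C + T)) / 760 * 0.101325
P_sat = 10^(8.14019 - 1810.94/(244.485 + 145.92)) / 760 * 0.101325
P_sat = 0.42313 MPa


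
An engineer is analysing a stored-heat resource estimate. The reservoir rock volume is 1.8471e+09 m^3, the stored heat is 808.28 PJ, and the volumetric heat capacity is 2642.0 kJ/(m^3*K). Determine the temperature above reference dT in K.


dT = Q_s * 1e12 / (Vr * rhoc)
dT = 808.28 * 1e12 / (1.8471e+09 * 2642.0)
dT = 165.63 K


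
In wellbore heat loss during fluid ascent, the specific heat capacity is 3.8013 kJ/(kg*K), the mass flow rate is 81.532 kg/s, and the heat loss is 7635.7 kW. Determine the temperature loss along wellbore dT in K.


dT = Q_loss / (mdot * cp)
dT = 7635.7 / (81.532 * 3.8013)
dT = 24.637 K


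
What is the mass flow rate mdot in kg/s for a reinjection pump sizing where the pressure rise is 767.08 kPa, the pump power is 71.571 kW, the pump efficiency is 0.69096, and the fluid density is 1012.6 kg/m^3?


mdot = P_pump * rho * eta / dP
mdot = 71.571 * 1012.6 * 0.69096 / 767.08
mdot = 65.281 kg/s


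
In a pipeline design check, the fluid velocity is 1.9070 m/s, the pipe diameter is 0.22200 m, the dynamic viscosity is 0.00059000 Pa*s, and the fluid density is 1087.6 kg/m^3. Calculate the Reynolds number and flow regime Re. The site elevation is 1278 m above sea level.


Step 1: Re = rho*vel*D/mu = 1087.6*1.907*0.222/0.00059 = 7.8041e+05
Step 2: Re = 7.8041e+05 > 4000, so flow is turbulent.
Re = 7.8041e+05 (turbulent)


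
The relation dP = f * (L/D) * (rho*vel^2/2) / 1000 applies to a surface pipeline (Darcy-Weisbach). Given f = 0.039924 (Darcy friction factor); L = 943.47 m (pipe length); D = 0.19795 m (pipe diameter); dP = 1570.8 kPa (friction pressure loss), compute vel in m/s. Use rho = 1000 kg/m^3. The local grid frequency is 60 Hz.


vel = sqrt(dP*1000*2*D / (f*L*rho))
vel = sqrt(1570.8*1000*2*0.19795 / (0.039924*943.47*1000))
vel = 4.0632 m/s


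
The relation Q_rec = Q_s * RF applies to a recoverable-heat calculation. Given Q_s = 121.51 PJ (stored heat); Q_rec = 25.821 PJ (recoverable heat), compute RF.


RF = Q_rec / Q_s
RF = 25.821 / 121.51
RF = 0.21250


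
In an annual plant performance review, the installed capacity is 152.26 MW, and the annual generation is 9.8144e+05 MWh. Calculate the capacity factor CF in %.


CF = E_a / (cap * 8760) * 100
CF = 9.8144e+05 / (152.26 * 8760) * 100
CF = 73.582 %


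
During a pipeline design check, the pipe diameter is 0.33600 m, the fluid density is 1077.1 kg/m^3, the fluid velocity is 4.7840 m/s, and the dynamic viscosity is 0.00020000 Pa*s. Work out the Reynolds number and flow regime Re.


Step 1: Re = rho*vel*D/mu = 1077.1*4.784*0.336/0.0002 = 8.6568e+06
Step 2: Re = 8.6568e+06 > 4000, so flow is turbulent.
Re = 8.6568e+06 (turbulent)


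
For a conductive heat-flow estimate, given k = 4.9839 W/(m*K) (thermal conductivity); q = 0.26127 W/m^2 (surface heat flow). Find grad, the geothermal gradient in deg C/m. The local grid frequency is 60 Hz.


grad = q * 1000 / k
grad = 0.26127 * 1000 / 4.9839
grad = 52.42280 deg C/km
Convert: 52.42280 deg C/km * 0.001 = 0.052423 deg C/m
grad = 0.052423 deg C/m


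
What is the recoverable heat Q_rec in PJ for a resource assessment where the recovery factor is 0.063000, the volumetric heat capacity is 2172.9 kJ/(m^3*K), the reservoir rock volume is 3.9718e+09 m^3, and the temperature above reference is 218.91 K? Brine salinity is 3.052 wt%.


Step 1: Q_s = Vr*rhoc*dT/1e12 = 3.9718e+09*2172.9*218.91/1e12 = 1889.264 PJ
Step 2: Q_rec = Q_s * RF = 1889.264 * 0.063 = 119.02 PJ
Q_rec = 119.02 PJ


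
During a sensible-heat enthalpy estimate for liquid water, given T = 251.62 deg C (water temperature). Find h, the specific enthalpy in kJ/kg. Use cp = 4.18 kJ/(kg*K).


h = cp * T
h = 4.18 * 251.62
h = 1051.8 kJ/kg


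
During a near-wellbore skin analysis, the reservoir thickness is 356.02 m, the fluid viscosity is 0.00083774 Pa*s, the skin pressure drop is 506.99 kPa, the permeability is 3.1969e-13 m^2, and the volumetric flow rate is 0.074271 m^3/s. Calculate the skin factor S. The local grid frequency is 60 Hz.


S = dP_s * 1000 * 2*pi*k*hr / (q*mu)
S = 506.99 * 1000 * 2*pi*3.1969e-13*356.02 / (0.074271*0.00083774)
S = 5.8271


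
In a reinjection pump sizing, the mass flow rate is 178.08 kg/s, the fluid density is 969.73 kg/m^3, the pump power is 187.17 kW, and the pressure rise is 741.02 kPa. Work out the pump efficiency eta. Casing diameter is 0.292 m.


eta = mdot * dP / (rho * P_pump)
eta = 178.08 * 741.02 / (969.73 * 187.17)
eta = 0.72704


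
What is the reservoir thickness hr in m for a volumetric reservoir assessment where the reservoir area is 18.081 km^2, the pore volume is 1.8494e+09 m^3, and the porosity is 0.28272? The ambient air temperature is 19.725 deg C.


hr = Vp / (A * 1e6 * phi)
hr = 1.8494e+09 / (18.081 * 1e6 * 0.28272)
hr = 361.79 m


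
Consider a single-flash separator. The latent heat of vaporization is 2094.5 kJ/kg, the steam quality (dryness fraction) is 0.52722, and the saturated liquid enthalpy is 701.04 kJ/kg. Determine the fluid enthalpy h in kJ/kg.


h = hf + x * hfg
h = 701.04 + 0.52722 * 2094.5
h = 1805.3 kJ/kg


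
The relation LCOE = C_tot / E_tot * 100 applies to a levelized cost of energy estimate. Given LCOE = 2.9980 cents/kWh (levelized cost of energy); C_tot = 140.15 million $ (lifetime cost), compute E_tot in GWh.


E_tot = C_tot / LCOE * 100
E_tot = 140.15 / 2.9980 * 100
E_tot = 4674.8 GWh


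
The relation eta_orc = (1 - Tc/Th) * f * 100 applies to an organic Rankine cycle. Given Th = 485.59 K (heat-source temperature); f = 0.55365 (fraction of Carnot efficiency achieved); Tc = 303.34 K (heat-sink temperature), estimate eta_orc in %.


eta_orc = (1 - Tc/Th) * f * 100
eta_orc = (1 - 303.34/485.59) * 0.55365 * 100
eta_orc = 20.779 %


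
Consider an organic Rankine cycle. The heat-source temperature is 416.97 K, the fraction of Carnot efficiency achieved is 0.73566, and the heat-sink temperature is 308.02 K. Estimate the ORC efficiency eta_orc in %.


eta_orc = (1 - Tc/Th) * f * 100
eta_orc = (1 - 308.02/416.97) * 0.73566 * 100
eta_orc = 19.222 %


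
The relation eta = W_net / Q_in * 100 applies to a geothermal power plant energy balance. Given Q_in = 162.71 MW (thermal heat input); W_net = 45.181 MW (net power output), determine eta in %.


eta = W_net / Q_in * 100
eta = 45.181 / 162.71 * 100
eta = 27.768 %


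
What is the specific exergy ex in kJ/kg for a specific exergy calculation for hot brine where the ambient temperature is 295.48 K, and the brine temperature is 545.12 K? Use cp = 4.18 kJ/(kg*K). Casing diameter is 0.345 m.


ex = cp * ((T_b - T_0) - T_0 * ln(T_b/T_0))
ex = 4.18 * ((545.12 - 295.48) - 295.48 * ln(545.12/295.48))
ex = 287.11 kJ/kg


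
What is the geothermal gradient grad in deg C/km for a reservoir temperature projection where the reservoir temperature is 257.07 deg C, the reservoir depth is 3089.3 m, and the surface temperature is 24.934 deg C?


grad = (T_res - T_surf) / d * 1000
grad = (257.07 - 24.934) / 3089.3 * 1000
grad = 75.142 deg C/km


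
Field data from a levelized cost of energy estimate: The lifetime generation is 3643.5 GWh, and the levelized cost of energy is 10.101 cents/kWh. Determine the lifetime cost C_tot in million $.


C_tot = LCOE / 100 * E_tot
C_tot = 10.101 / 100 * 3643.5
C_tot = 368.03 million $


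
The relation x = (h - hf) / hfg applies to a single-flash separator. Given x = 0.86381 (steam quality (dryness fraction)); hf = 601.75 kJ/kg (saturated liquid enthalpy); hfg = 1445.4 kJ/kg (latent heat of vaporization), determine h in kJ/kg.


h = hf + x * hfg
h = 601.75 + 0.86381 * 1445.4
h = 1850.3 kJ/kg


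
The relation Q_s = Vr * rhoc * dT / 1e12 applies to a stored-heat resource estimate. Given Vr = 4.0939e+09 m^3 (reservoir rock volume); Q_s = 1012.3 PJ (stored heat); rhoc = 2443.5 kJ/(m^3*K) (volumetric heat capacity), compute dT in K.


dT = Q_s * 1e12 / (Vr * rhoc)
dT = 1012.3 * 1e12 / (4.0939e+09 * 2443.5)
dT = 101.20 K


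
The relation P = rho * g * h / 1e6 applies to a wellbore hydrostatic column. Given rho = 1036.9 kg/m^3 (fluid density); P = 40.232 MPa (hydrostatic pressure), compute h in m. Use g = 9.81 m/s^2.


h = P * 1e6 / (g * rho)
h = 40.232 * 1e6 / (9.81 * 1036.9)
h = 3955.2 m


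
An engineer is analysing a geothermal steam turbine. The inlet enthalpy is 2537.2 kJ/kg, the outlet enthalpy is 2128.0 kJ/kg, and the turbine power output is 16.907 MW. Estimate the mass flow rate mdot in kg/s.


mdot = P * 1000 / (h_in - h_out)
mdot = 16.907 * 1000 / (2537.2 - 2128.0)
mdot = 41.317 kg/s


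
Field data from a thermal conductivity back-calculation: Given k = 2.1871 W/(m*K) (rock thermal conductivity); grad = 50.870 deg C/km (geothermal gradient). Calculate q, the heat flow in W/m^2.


q = k * grad / 1000
q = 2.1871 * 50.870 / 1000
q = 0.11126 W/m^2


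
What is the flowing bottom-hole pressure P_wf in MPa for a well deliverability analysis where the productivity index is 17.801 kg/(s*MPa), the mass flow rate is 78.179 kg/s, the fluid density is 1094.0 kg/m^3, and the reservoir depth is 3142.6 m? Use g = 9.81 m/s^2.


Step 1: P_i = rho*g*h/1e6 = 1094.0*9.81*3142.6/1e6 = 33.72682 MPa
Step 2: P_wf = P_i - mdot/PI = 33.72682 - 78.179/17.801 = 29.335 MPa
P_wf = 29.335 MPa
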